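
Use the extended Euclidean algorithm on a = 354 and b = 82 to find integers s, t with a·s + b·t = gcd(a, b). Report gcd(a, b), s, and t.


Euclidean algorithm on (354, 82) — divide until remainder is 0:
  354 = 4 · 82 + 26
  82 = 3 · 26 + 4
  26 = 6 · 4 + 2
  4 = 2 · 2 + 0
gcd(354, 82) = 2.
Track Bezout coefficients alongside the remainders: start with r₀ = 354 = a·1 + b·0 (s = 1, t = 0) and r₁ = 82 = a·0 + b·1 (s = 0, t = 1); each new remainder r_{k+1} = r_{k-1} − q_k·r_k inherits s_{k+1} = s_{k-1} − q_k·s_k, t_{k+1} = t_{k-1} − q_k·t_k, so r_k = a·s_k + b·t_k at every step:
  q = 4: r = 26, s = 1 − 4·0 = 1, t = 0 − 4·1 = -4  (check: 354·1 + 82·(-4) = 26)
  q = 3: r = 4, s = 0 − 3·1 = -3, t = 1 − 3·(-4) = 13  (check: 354·(-3) + 82·13 = 4)
  q = 6: r = 2, s = 1 − 6·(-3) = 19, t = -4 − 6·13 = -82  (check: 354·19 + 82·(-82) = 2)
The row with r = 2 (the gcd) gives the Bezout coefficients s = 19, t = -82.
Result: 354 · (19) + 82 · (-82) = 2.

gcd(354, 82) = 2; s = 19, t = -82 (check: 354·19 + 82·(-82) = 2).


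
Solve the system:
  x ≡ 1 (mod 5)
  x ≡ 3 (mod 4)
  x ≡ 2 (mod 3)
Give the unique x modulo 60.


Moduli 5, 4, 3 are pairwise coprime; by CRT there is a unique solution modulo M = 5 · 4 · 3 = 60.
Solve pairwise, accumulating the modulus:
  Start with x ≡ 1 (mod 5).
  Combine with x ≡ 3 (mod 4): since gcd(5, 4) = 1, we get a unique residue mod 20.
    Write x = 1 + 5·t and substitute into x ≡ 3 (mod 4): 5·t ≡ 3 − 1 = 2 (mod 4).
    Reduce coefficients mod 4: 1·t ≡ 2 (mod 4).
    So t ≡ 2 (mod 4).
    Then x = 1 + 5·2 = 11, valid modulo lcm(5, 4) = 20: x ≡ 11 (mod 20).
  Combine with x ≡ 2 (mod 3): since gcd(20, 3) = 1, we get a unique residue mod 60.
    Write x = 11 + 20·t and substitute into x ≡ 2 (mod 3): 20·t ≡ 2 − 11 = -9 (mod 3).
    Reduce coefficients mod 3: 2·t ≡ 0 (mod 3).
    The inverse of 2 mod 3 is 2 (since 2·2 = 4 = 1·3 + 1), so t ≡ 2·0 = 0 ≡ 0 (mod 3).
    Then x = 11 + 20·0 = 11, valid modulo lcm(20, 3) = 60: x ≡ 11 (mod 60).
Verify: 11 mod 5 = 1 ✓, 11 mod 4 = 3 ✓, 11 mod 3 = 2 ✓.

x ≡ 11 (mod 60).


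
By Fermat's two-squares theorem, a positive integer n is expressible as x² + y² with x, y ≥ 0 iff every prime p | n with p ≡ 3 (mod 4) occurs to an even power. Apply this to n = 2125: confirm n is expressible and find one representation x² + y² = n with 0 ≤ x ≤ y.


Step 1: Factor n = 2125 = 5^3 · 17.
Step 2: Check the mod-4 condition on each prime factor: 5 ≡ 1 (mod 4), exponent 3; 17 ≡ 1 (mod 4), exponent 1.
All primes ≡ 3 (mod 4) appear to even exponent (or don't appear), so by the two-squares theorem n IS expressible as a sum of two squares.
Step 3: Build a representation. Group n = k² · m with k = 5 and m = 5 · 17 = 85 (a product of primes ≡ 1 (mod 4)); a representation of m scales to one of n via (k·x)² + (k·y)² = k²(x² + y²). Each prime p ≡ 1 (mod 4) is itself a sum of two squares; find a² by testing p − a² for a perfect square:
  5: 5 − 1² = 4 = 2² ⇒ 5 = 1² + 2².
  17: 17 − 1² = 16 = 4² ⇒ 17 = 1² + 4².
  Combine using the Brahmagupta–Fibonacci identity (a² + b²)(c² + d²) = (ac − bd)² + (ad + bc)² = (ac + bd)² + (ad − bc)²:
  5 · 17 = 85: from (1² + 2²)(1² + 4²), take (1·1 − 2·4, 1·4 + 2·1) = (1 − 8, 4 + 2) = (-7, 6); dropping signs (only squares matter) gives (7, 6); check 7² + 6² = 49 + 36 = 85 ✓.
  Scale by k = 5: (5·7, 5·6) = (35, 30).
Step 4: Order so x ≤ y and verify: 30² + 35² = 900 + 1225 = 2125 = n. ✓

n = 2125 = 30² + 35² (one valid representation with x ≤ y).


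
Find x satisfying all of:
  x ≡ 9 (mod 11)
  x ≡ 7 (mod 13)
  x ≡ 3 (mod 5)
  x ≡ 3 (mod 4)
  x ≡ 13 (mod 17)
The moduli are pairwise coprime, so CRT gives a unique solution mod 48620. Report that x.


Product of moduli M = 11 · 13 · 5 · 4 · 17 = 48620.
Merge one congruence at a time:
  Start: x ≡ 9 (mod 11).
  Combine with x ≡ 7 (mod 13); new modulus lcm = 143.
    Write x = 9 + 11·t and substitute into x ≡ 7 (mod 13): 11·t ≡ 7 − 9 = -2 (mod 13).
    Reduce coefficients mod 13: 11·t ≡ 11 (mod 13).
    The inverse of 11 mod 13 is 6 (since 11·6 = 66 = 5·13 + 1), so t ≡ 6·11 = 66 ≡ 1 (mod 13).
    Then x = 9 + 11·1 = 20, valid modulo lcm(11, 13) = 143: x ≡ 20 (mod 143).
  Combine with x ≡ 3 (mod 5); new modulus lcm = 715.
    Write x = 20 + 143·t and substitute into x ≡ 3 (mod 5): 143·t ≡ 3 − 20 = -17 (mod 5).
    Reduce coefficients mod 5: 3·t ≡ 3 (mod 5).
    The inverse of 3 mod 5 is 2 (since 3·2 = 6 = 1·5 + 1), so t ≡ 2·3 = 6 ≡ 1 (mod 5).
    Then x = 20 + 143·1 = 163, valid modulo lcm(143, 5) = 715: x ≡ 163 (mod 715).
  Combine with x ≡ 3 (mod 4); new modulus lcm = 2860.
    Write x = 163 + 715·t and substitute into x ≡ 3 (mod 4): 715·t ≡ 3 − 163 = -160 (mod 4).
    Reduce coefficients mod 4: 3·t ≡ 0 (mod 4).
    The inverse of 3 mod 4 is 3 (since 3·3 = 9 = 2·4 + 1), so t ≡ 3·0 = 0 ≡ 0 (mod 4).
    Then x = 163 + 715·0 = 163, valid modulo lcm(715, 4) = 2860: x ≡ 163 (mod 2860).
  Combine with x ≡ 13 (mod 17); new modulus lcm = 48620.
    Write x = 163 + 2860·t and substitute into x ≡ 13 (mod 17): 2860·t ≡ 13 − 163 = -150 (mod 17).
    Reduce coefficients mod 17: 4·t ≡ 3 (mod 17).
    The inverse of 4 mod 17 is 13 (since 4·13 = 52 = 3·17 + 1), so t ≡ 13·3 = 39 ≡ 5 (mod 17).
    Then x = 163 + 2860·5 = 14463, valid modulo lcm(2860, 17) = 48620: x ≡ 14463 (mod 48620).
Verify against each original: 14463 mod 11 = 9, 14463 mod 13 = 7, 14463 mod 5 = 3, 14463 mod 4 = 3, 14463 mod 17 = 13.

x ≡ 14463 (mod 48620).


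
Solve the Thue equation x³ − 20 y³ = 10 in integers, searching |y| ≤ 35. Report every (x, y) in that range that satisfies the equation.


The equation is x³ - 20y³ = 10. For fixed y, x³ = 20·y³ + 10, so a solution requires the RHS to be a perfect cube.
Strategy: iterate y from -35 to 35, compute RHS = 20·y³ + 10, and check whether it is a (positive or negative) perfect cube.
Check small values of y:
  y = 0: RHS = 10 is not a perfect cube.
  y = 1: RHS = 30 is not a perfect cube.
  y = -1: RHS = -10 is not a perfect cube.
  y = 2: RHS = 170 is not a perfect cube.
  y = -2: RHS = -150 is not a perfect cube.
  y = 3: RHS = 550 is not a perfect cube.
  y = -3: RHS = -530 is not a perfect cube.
Continuing the search up to |y| = 35 finds no solutions either.
No (x, y) in the scanned range satisfies the equation.

No integer solutions with |y| ≤ 35.


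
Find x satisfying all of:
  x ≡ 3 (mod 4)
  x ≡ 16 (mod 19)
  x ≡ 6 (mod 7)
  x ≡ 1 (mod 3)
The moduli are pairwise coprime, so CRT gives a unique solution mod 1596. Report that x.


Product of moduli M = 4 · 19 · 7 · 3 = 1596.
Merge one congruence at a time:
  Start: x ≡ 3 (mod 4).
  Combine with x ≡ 16 (mod 19); new modulus lcm = 76.
    Write x = 3 + 4·t and substitute into x ≡ 16 (mod 19): 4·t ≡ 16 − 3 = 13 (mod 19).
    The inverse of 4 mod 19 is 5 (since 4·5 = 20 = 1·19 + 1), so t ≡ 5·13 = 65 ≡ 8 (mod 19).
    Then x = 3 + 4·8 = 35, valid modulo lcm(4, 19) = 76: x ≡ 35 (mod 76).
  Combine with x ≡ 6 (mod 7); new modulus lcm = 532.
    Write x = 35 + 76·t and substitute into x ≡ 6 (mod 7): 76·t ≡ 6 − 35 = -29 (mod 7).
    Reduce coefficients mod 7: 6·t ≡ 6 (mod 7).
    The inverse of 6 mod 7 is 6 (since 6·6 = 36 = 5·7 + 1), so t ≡ 6·6 = 36 ≡ 1 (mod 7).
    Then x = 35 + 76·1 = 111, valid modulo lcm(76, 7) = 532: x ≡ 111 (mod 532).
  Combine with x ≡ 1 (mod 3); new modulus lcm = 1596.
    Write x = 111 + 532·t and substitute into x ≡ 1 (mod 3): 532·t ≡ 1 − 111 = -110 (mod 3).
    Reduce coefficients mod 3: 1·t ≡ 1 (mod 3).
    So t ≡ 1 (mod 3).
    Then x = 111 + 532·1 = 643, valid modulo lcm(532, 3) = 1596: x ≡ 643 (mod 1596).
Verify against each original: 643 mod 4 = 3, 643 mod 19 = 16, 643 mod 7 = 6, 643 mod 3 = 1.

x ≡ 643 (mod 1596).


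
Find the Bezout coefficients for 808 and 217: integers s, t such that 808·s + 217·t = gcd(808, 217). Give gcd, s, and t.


Euclidean algorithm on (808, 217) — divide until remainder is 0:
  808 = 3 · 217 + 157
  217 = 1 · 157 + 60
  157 = 2 · 60 + 37
  60 = 1 · 37 + 23
  37 = 1 · 23 + 14
  23 = 1 · 14 + 9
  14 = 1 · 9 + 5
  9 = 1 · 5 + 4
  5 = 1 · 4 + 1
  4 = 4 · 1 + 0
gcd(808, 217) = 1.
Track Bezout coefficients alongside the remainders: start with r₀ = 808 = a·1 + b·0 (s = 1, t = 0) and r₁ = 217 = a·0 + b·1 (s = 0, t = 1); each new remainder r_{k+1} = r_{k-1} − q_k·r_k inherits s_{k+1} = s_{k-1} − q_k·s_k, t_{k+1} = t_{k-1} − q_k·t_k, so r_k = a·s_k + b·t_k at every step:
  q = 3: r = 157, s = 1 − 3·0 = 1, t = 0 − 3·1 = -3  (check: 808·1 + 217·(-3) = 157)
  q = 1: r = 60, s = 0 − 1·1 = -1, t = 1 − 1·(-3) = 4  (check: 808·(-1) + 217·4 = 60)
  q = 2: r = 37, s = 1 − 2·(-1) = 3, t = -3 − 2·4 = -11  (check: 808·3 + 217·(-11) = 37)
  q = 1: r = 23, s = -1 − 1·3 = -4, t = 4 − 1·(-11) = 15  (check: 808·(-4) + 217·15 = 23)
  q = 1: r = 14, s = 3 − 1·(-4) = 7, t = -11 − 1·15 = -26  (check: 808·7 + 217·(-26) = 14)
  q = 1: r = 9, s = -4 − 1·7 = -11, t = 15 − 1·(-26) = 41  (check: 808·(-11) + 217·41 = 9)
  q = 1: r = 5, s = 7 − 1·(-11) = 18, t = -26 − 1·41 = -67  (check: 808·18 + 217·(-67) = 5)
  q = 1: r = 4, s = -11 − 1·18 = -29, t = 41 − 1·(-67) = 108  (check: 808·(-29) + 217·108 = 4)
  q = 1: r = 1, s = 18 − 1·(-29) = 47, t = -67 − 1·108 = -175  (check: 808·47 + 217·(-175) = 1)
The row with r = 1 (the gcd) gives the Bezout coefficients s = 47, t = -175.
Result: 808 · (47) + 217 · (-175) = 1.

gcd(808, 217) = 1; s = 47, t = -175 (check: 808·47 + 217·(-175) = 1).


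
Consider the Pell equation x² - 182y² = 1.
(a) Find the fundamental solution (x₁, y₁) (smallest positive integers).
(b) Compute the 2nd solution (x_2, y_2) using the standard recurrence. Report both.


Step 1: Find the fundamental solution (x₁, y₁) of x² - 182y² = 1.
  Expand √182 as a continued fraction. a₀ = ⌊√182⌋ = 13; iterate m_{k+1} = d_k·a_k − m_k, d_{k+1} = (182 − m_{k+1}²)/d_k, a_{k+1} = ⌊(a₀ + m_{k+1})/d_{k+1}⌋ (starting m₀ = 0, d₀ = 1), with convergents p_k = a_k·p_{k-1} + p_{k-2}, q_k = a_k·q_{k-1} + q_{k-2} (p₋₁ = 1, q₋₁ = 0):
  k = 0: a₀ = 13; p₀/q₀ = 13/1; p₀² − 182·q₀² = 169 − 182 = -13.
  k = 1: m = 13, d = 13, a = ⌊(13 + 13)/13⌋ = 2; p/q = (2·13 + 1)/(2·1 + 0) = 27/2; p² − 182·q² = 729 − 728 = 1.
  The first convergent with p² − 182·q² = 1 gives the fundamental solution (x₁, y₁) = (27, 2).
Step 2: Apply the recurrence (x_{n+1}, y_{n+1}) = (x₁x_n + 182y₁y_n, x₁y_n + y₁x_n) repeatedly.
  From (x_1, y_1) = (27, 2): x_2 = 27·27 + 182·2·2 = 1457; y_2 = 27·2 + 2·27 = 108.
Step 3: Verify x_2² - 182·y_2² = 2122849 - 2122848 = 1 (should be 1). ✓

(x_1, y_1) = (27, 2); (x_2, y_2) = (1457, 108).


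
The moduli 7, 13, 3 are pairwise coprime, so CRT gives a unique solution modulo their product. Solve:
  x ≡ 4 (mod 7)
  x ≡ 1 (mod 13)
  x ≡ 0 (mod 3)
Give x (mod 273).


Moduli 7, 13, 3 are pairwise coprime; by CRT there is a unique solution modulo M = 7 · 13 · 3 = 273.
Solve pairwise, accumulating the modulus:
  Start with x ≡ 4 (mod 7).
  Combine with x ≡ 1 (mod 13): since gcd(7, 13) = 1, we get a unique residue mod 91.
    Write x = 4 + 7·t and substitute into x ≡ 1 (mod 13): 7·t ≡ 1 − 4 = -3 (mod 13).
    Reduce coefficients mod 13: 7·t ≡ 10 (mod 13).
    The inverse of 7 mod 13 is 2 (since 7·2 = 14 = 1·13 + 1), so t ≡ 2·10 = 20 ≡ 7 (mod 13).
    Then x = 4 + 7·7 = 53, valid modulo lcm(7, 13) = 91: x ≡ 53 (mod 91).
  Combine with x ≡ 0 (mod 3): since gcd(91, 3) = 1, we get a unique residue mod 273.
    Write x = 53 + 91·t and substitute into x ≡ 0 (mod 3): 91·t ≡ 0 − 53 = -53 (mod 3).
    Reduce coefficients mod 3: 1·t ≡ 1 (mod 3).
    So t ≡ 1 (mod 3).
    Then x = 53 + 91·1 = 144, valid modulo lcm(91, 3) = 273: x ≡ 144 (mod 273).
Verify: 144 mod 7 = 4 ✓, 144 mod 13 = 1 ✓, 144 mod 3 = 0 ✓.

x ≡ 144 (mod 273).


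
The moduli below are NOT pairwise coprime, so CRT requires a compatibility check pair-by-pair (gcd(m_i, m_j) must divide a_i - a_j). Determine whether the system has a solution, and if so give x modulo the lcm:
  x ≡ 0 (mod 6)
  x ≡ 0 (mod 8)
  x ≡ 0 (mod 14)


Moduli 6, 8, 14 are not pairwise coprime, so CRT works modulo lcm(m_i) when all pairwise compatibility conditions hold.
Pairwise compatibility: gcd(m_i, m_j) must divide a_i - a_j for every pair.
Merge one congruence at a time:
  Start: x ≡ 0 (mod 6).
  Combine with x ≡ 0 (mod 8): gcd(6, 8) = 2; 0 - 0 = 0, which IS divisible by 2, so compatible.
    Write x = 0 + 6·t and substitute into x ≡ 0 (mod 8): 6·t ≡ 0 − 0 = 0 (mod 8).
    Divide the congruence (and modulus) by g = 2: 3·t ≡ 0 (mod 4).
    The inverse of 3 mod 4 is 3 (since 3·3 = 9 = 2·4 + 1), so t ≡ 3·0 = 0 ≡ 0 (mod 4).
    Then x = 0 + 6·0 = 0, valid modulo lcm(6, 8) = 24: x ≡ 0 (mod 24).
  Combine with x ≡ 0 (mod 14): gcd(24, 14) = 2; 0 - 0 = 0, which IS divisible by 2, so compatible.
    Write x = 0 + 24·t and substitute into x ≡ 0 (mod 14): 24·t ≡ 0 − 0 = 0 (mod 14).
    Divide the congruence (and modulus) by g = 2: 12·t ≡ 0 (mod 7).
    Reduce coefficients mod 7: 5·t ≡ 0 (mod 7).
    The inverse of 5 mod 7 is 3 (since 5·3 = 15 = 2·7 + 1), so t ≡ 3·0 = 0 ≡ 0 (mod 7).
    Then x = 0 + 24·0 = 0, valid modulo lcm(24, 14) = 168: x ≡ 0 (mod 168).
Verify: 0 mod 6 = 0, 0 mod 8 = 0, 0 mod 14 = 0.

x ≡ 0 (mod 168).


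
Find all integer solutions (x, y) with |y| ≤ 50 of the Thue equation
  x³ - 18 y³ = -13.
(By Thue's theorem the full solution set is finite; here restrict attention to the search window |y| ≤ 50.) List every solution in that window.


The equation is x³ - 18y³ = -13. For fixed y, x³ = 18·y³ − 13, so a solution requires the RHS to be a perfect cube.
Strategy: iterate y from -50 to 50, compute RHS = 18·y³ − 13, and check whether it is a (positive or negative) perfect cube.
Check small values of y:
  y = 0: RHS = -13 is not a perfect cube.
  y = 1: RHS = 5 is not a perfect cube.
  y = -1: RHS = -31 is not a perfect cube.
  y = 2: RHS = 131 is not a perfect cube.
  y = -2: RHS = -157 is not a perfect cube.
  y = 3: RHS = 473 is not a perfect cube.
  y = -3: RHS = -499 is not a perfect cube.
Continuing the search up to |y| = 50 finds no solutions either.
No (x, y) in the scanned range satisfies the equation.

No integer solutions with |y| ≤ 50.


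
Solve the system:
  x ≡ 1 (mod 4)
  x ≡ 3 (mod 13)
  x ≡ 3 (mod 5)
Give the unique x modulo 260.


Moduli 4, 13, 5 are pairwise coprime; by CRT there is a unique solution modulo M = 4 · 13 · 5 = 260.
Solve pairwise, accumulating the modulus:
  Start with x ≡ 1 (mod 4).
  Combine with x ≡ 3 (mod 13): since gcd(4, 13) = 1, we get a unique residue mod 52.
    Write x = 1 + 4·t and substitute into x ≡ 3 (mod 13): 4·t ≡ 3 − 1 = 2 (mod 13).
    The inverse of 4 mod 13 is 10 (since 4·10 = 40 = 3·13 + 1), so t ≡ 10·2 = 20 ≡ 7 (mod 13).
    Then x = 1 + 4·7 = 29, valid modulo lcm(4, 13) = 52: x ≡ 29 (mod 52).
  Combine with x ≡ 3 (mod 5): since gcd(52, 5) = 1, we get a unique residue mod 260.
    Write x = 29 + 52·t and substitute into x ≡ 3 (mod 5): 52·t ≡ 3 − 29 = -26 (mod 5).
    Reduce coefficients mod 5: 2·t ≡ 4 (mod 5).
    The inverse of 2 mod 5 is 3 (since 2·3 = 6 = 1·5 + 1), so t ≡ 3·4 = 12 ≡ 2 (mod 5).
    Then x = 29 + 52·2 = 133, valid modulo lcm(52, 5) = 260: x ≡ 133 (mod 260).
Verify: 133 mod 4 = 1 ✓, 133 mod 13 = 3 ✓, 133 mod 5 = 3 ✓.

x ≡ 133 (mod 260).


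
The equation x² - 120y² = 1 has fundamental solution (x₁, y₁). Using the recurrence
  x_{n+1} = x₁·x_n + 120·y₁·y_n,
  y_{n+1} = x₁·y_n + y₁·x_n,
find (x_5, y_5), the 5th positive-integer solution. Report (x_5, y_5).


Step 1: Find the fundamental solution (x₁, y₁) of x² - 120y² = 1.
  Expand √120 as a continued fraction. a₀ = ⌊√120⌋ = 10; iterate m_{k+1} = d_k·a_k − m_k, d_{k+1} = (120 − m_{k+1}²)/d_k, a_{k+1} = ⌊(a₀ + m_{k+1})/d_{k+1}⌋ (starting m₀ = 0, d₀ = 1), with convergents p_k = a_k·p_{k-1} + p_{k-2}, q_k = a_k·q_{k-1} + q_{k-2} (p₋₁ = 1, q₋₁ = 0):
  k = 0: a₀ = 10; p₀/q₀ = 10/1; p₀² − 120·q₀² = 100 − 120 = -20.
  k = 1: m = 10, d = 20, a = ⌊(10 + 10)/20⌋ = 1; p/q = (1·10 + 1)/(1·1 + 0) = 11/1; p² − 120·q² = 121 − 120 = 1.
  The first convergent with p² − 120·q² = 1 gives the fundamental solution (x₁, y₁) = (11, 1).
Step 2: Apply the recurrence (x_{n+1}, y_{n+1}) = (x₁x_n + 120y₁y_n, x₁y_n + y₁x_n) repeatedly.
  From (x_1, y_1) = (11, 1): x_2 = 11·11 + 120·1·1 = 241; y_2 = 11·1 + 1·11 = 22.
  From (x_2, y_2) = (241, 22): x_3 = 11·241 + 120·1·22 = 5291; y_3 = 11·22 + 1·241 = 483.
  From (x_3, y_3) = (5291, 483): x_4 = 11·5291 + 120·1·483 = 116161; y_4 = 11·483 + 1·5291 = 10604.
  From (x_4, y_4) = (116161, 10604): x_5 = 11·116161 + 120·1·10604 = 2550251; y_5 = 11·10604 + 1·116161 = 232805.
Step 3: Verify x_5² - 120·y_5² = 6503780163001 - 6503780163000 = 1 (should be 1). ✓

(x_1, y_1) = (11, 1); (x_5, y_5) = (2550251, 232805).


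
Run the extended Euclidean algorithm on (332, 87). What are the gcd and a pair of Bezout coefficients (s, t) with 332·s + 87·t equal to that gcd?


Euclidean algorithm on (332, 87) — divide until remainder is 0:
  332 = 3 · 87 + 71
  87 = 1 · 71 + 16
  71 = 4 · 16 + 7
  16 = 2 · 7 + 2
  7 = 3 · 2 + 1
  2 = 2 · 1 + 0
gcd(332, 87) = 1.
Track Bezout coefficients alongside the remainders: start with r₀ = 332 = a·1 + b·0 (s = 1, t = 0) and r₁ = 87 = a·0 + b·1 (s = 0, t = 1); each new remainder r_{k+1} = r_{k-1} − q_k·r_k inherits s_{k+1} = s_{k-1} − q_k·s_k, t_{k+1} = t_{k-1} − q_k·t_k, so r_k = a·s_k + b·t_k at every step:
  q = 3: r = 71, s = 1 − 3·0 = 1, t = 0 − 3·1 = -3  (check: 332·1 + 87·(-3) = 71)
  q = 1: r = 16, s = 0 − 1·1 = -1, t = 1 − 1·(-3) = 4  (check: 332·(-1) + 87·4 = 16)
  q = 4: r = 7, s = 1 − 4·(-1) = 5, t = -3 − 4·4 = -19  (check: 332·5 + 87·(-19) = 7)
  q = 2: r = 2, s = -1 − 2·5 = -11, t = 4 − 2·(-19) = 42  (check: 332·(-11) + 87·42 = 2)
  q = 3: r = 1, s = 5 − 3·(-11) = 38, t = -19 − 3·42 = -145  (check: 332·38 + 87·(-145) = 1)
The row with r = 1 (the gcd) gives the Bezout coefficients s = 38, t = -145.
Result: 332 · (38) + 87 · (-145) = 1.

gcd(332, 87) = 1; s = 38, t = -145 (check: 332·38 + 87·(-145) = 1).


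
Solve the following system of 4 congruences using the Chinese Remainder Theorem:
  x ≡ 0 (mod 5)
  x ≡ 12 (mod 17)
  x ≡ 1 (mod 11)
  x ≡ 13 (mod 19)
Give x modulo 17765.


Product of moduli M = 5 · 17 · 11 · 19 = 17765.
Merge one congruence at a time:
  Start: x ≡ 0 (mod 5).
  Combine with x ≡ 12 (mod 17); new modulus lcm = 85.
    Write x = 0 + 5·t and substitute into x ≡ 12 (mod 17): 5·t ≡ 12 − 0 = 12 (mod 17).
    The inverse of 5 mod 17 is 7 (since 5·7 = 35 = 2·17 + 1), so t ≡ 7·12 = 84 ≡ 16 (mod 17).
    Then x = 0 + 5·16 = 80, valid modulo lcm(5, 17) = 85: x ≡ 80 (mod 85).
  Combine with x ≡ 1 (mod 11); new modulus lcm = 935.
    Write x = 80 + 85·t and substitute into x ≡ 1 (mod 11): 85·t ≡ 1 − 80 = -79 (mod 11).
    Reduce coefficients mod 11: 8·t ≡ 9 (mod 11).
    The inverse of 8 mod 11 is 7 (since 8·7 = 56 = 5·11 + 1), so t ≡ 7·9 = 63 ≡ 8 (mod 11).
    Then x = 80 + 85·8 = 760, valid modulo lcm(85, 11) = 935: x ≡ 760 (mod 935).
  Combine with x ≡ 13 (mod 19); new modulus lcm = 17765.
    Write x = 760 + 935·t and substitute into x ≡ 13 (mod 19): 935·t ≡ 13 − 760 = -747 (mod 19).
    Reduce coefficients mod 19: 4·t ≡ 13 (mod 19).
    The inverse of 4 mod 19 is 5 (since 4·5 = 20 = 1·19 + 1), so t ≡ 5·13 = 65 ≡ 8 (mod 19).
    Then x = 760 + 935·8 = 8240, valid modulo lcm(935, 19) = 17765: x ≡ 8240 (mod 17765).
Verify against each original: 8240 mod 5 = 0, 8240 mod 17 = 12, 8240 mod 11 = 1, 8240 mod 19 = 13.

x ≡ 8240 (mod 17765).


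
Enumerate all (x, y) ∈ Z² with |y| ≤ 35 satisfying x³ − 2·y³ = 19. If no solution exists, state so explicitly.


The equation is x³ - 2y³ = 19. For fixed y, x³ = 2·y³ + 19, so a solution requires the RHS to be a perfect cube.
Strategy: iterate y from -35 to 35, compute RHS = 2·y³ + 19, and check whether it is a (positive or negative) perfect cube.
Check small values of y:
  y = 0: RHS = 19 is not a perfect cube.
  y = 1: RHS = 21 is not a perfect cube.
  y = -1: RHS = 17 is not a perfect cube.
  y = 2: RHS = 35 is not a perfect cube.
  y = -2: RHS = 3 is not a perfect cube.
  y = 3: RHS = 73 is not a perfect cube.
  y = -3: RHS = -35 is not a perfect cube.
Continuing the search up to |y| = 35 finds no solutions either.
No (x, y) in the scanned range satisfies the equation.

No integer solutions with |y| ≤ 35.


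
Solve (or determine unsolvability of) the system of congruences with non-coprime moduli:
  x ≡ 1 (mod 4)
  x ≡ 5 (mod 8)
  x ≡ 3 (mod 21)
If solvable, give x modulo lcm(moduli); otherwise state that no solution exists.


Moduli 4, 8, 21 are not pairwise coprime, so CRT works modulo lcm(m_i) when all pairwise compatibility conditions hold.
Pairwise compatibility: gcd(m_i, m_j) must divide a_i - a_j for every pair.
Merge one congruence at a time:
  Start: x ≡ 1 (mod 4).
  Combine with x ≡ 5 (mod 8): gcd(4, 8) = 4; 5 - 1 = 4, which IS divisible by 4, so compatible.
    Write x = 1 + 4·t and substitute into x ≡ 5 (mod 8): 4·t ≡ 5 − 1 = 4 (mod 8).
    Divide the congruence (and modulus) by g = 4: 1·t ≡ 1 (mod 2).
    So t ≡ 1 (mod 2).
    Then x = 1 + 4·1 = 5, valid modulo lcm(4, 8) = 8: x ≡ 5 (mod 8).
  Combine with x ≡ 3 (mod 21): gcd(8, 21) = 1; 3 - 5 = -2, which IS divisible by 1, so compatible.
    Write x = 5 + 8·t and substitute into x ≡ 3 (mod 21): 8·t ≡ 3 − 5 = -2 (mod 21).
    Reduce coefficients mod 21: 8·t ≡ 19 (mod 21).
    The inverse of 8 mod 21 is 8 (since 8·8 = 64 = 3·21 + 1), so t ≡ 8·19 = 152 ≡ 5 (mod 21).
    Then x = 5 + 8·5 = 45, valid modulo lcm(8, 21) = 168: x ≡ 45 (mod 168).
Verify: 45 mod 4 = 1, 45 mod 8 = 5, 45 mod 21 = 3.

x ≡ 45 (mod 168).


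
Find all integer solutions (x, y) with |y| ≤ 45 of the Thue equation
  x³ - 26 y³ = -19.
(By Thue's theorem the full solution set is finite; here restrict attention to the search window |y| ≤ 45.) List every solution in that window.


The equation is x³ - 26y³ = -19. For fixed y, x³ = 26·y³ − 19, so a solution requires the RHS to be a perfect cube.
Strategy: iterate y from -45 to 45, compute RHS = 26·y³ − 19, and check whether it is a (positive or negative) perfect cube.
Check small values of y:
  y = 0: RHS = -19 is not a perfect cube.
  y = 1: RHS = 7 is not a perfect cube.
  y = -1: RHS = -45 is not a perfect cube.
  y = 2: RHS = 189 is not a perfect cube.
  y = -2: RHS = -227 is not a perfect cube.
  y = 3: RHS = 683 is not a perfect cube.
  y = -3: RHS = -721 is not a perfect cube.
Continuing the search up to |y| = 45 finds no solutions either.
No (x, y) in the scanned range satisfies the equation.

No integer solutions with |y| ≤ 45.


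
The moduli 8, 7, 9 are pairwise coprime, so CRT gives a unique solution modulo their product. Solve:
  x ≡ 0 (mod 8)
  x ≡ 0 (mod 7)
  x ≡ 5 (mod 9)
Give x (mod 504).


Moduli 8, 7, 9 are pairwise coprime; by CRT there is a unique solution modulo M = 8 · 7 · 9 = 504.
Solve pairwise, accumulating the modulus:
  Start with x ≡ 0 (mod 8).
  Combine with x ≡ 0 (mod 7): since gcd(8, 7) = 1, we get a unique residue mod 56.
    Write x = 0 + 8·t and substitute into x ≡ 0 (mod 7): 8·t ≡ 0 − 0 = 0 (mod 7).
    Reduce coefficients mod 7: 1·t ≡ 0 (mod 7).
    So t ≡ 0 (mod 7).
    Then x = 0 + 8·0 = 0, valid modulo lcm(8, 7) = 56: x ≡ 0 (mod 56).
  Combine with x ≡ 5 (mod 9): since gcd(56, 9) = 1, we get a unique residue mod 504.
    Write x = 0 + 56·t and substitute into x ≡ 5 (mod 9): 56·t ≡ 5 − 0 = 5 (mod 9).
    Reduce coefficients mod 9: 2·t ≡ 5 (mod 9).
    The inverse of 2 mod 9 is 5 (since 2·5 = 10 = 1·9 + 1), so t ≡ 5·5 = 25 ≡ 7 (mod 9).
    Then x = 0 + 56·7 = 392, valid modulo lcm(56, 9) = 504: x ≡ 392 (mod 504).
Verify: 392 mod 8 = 0 ✓, 392 mod 7 = 0 ✓, 392 mod 9 = 5 ✓.

x ≡ 392 (mod 504).


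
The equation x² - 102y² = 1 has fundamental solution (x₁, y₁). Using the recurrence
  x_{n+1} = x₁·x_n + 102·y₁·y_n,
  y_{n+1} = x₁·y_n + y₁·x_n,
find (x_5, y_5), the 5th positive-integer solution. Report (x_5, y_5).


Step 1: Find the fundamental solution (x₁, y₁) of x² - 102y² = 1.
  Expand √102 as a continued fraction. a₀ = ⌊√102⌋ = 10; iterate m_{k+1} = d_k·a_k − m_k, d_{k+1} = (102 − m_{k+1}²)/d_k, a_{k+1} = ⌊(a₀ + m_{k+1})/d_{k+1}⌋ (starting m₀ = 0, d₀ = 1), with convergents p_k = a_k·p_{k-1} + p_{k-2}, q_k = a_k·q_{k-1} + q_{k-2} (p₋₁ = 1, q₋₁ = 0):
  k = 0: a₀ = 10; p₀/q₀ = 10/1; p₀² − 102·q₀² = 100 − 102 = -2.
  k = 1: m = 10, d = 2, a = ⌊(10 + 10)/2⌋ = 10; p/q = (10·10 + 1)/(10·1 + 0) = 101/10; p² − 102·q² = 10201 − 10200 = 1.
  The first convergent with p² − 102·q² = 1 gives the fundamental solution (x₁, y₁) = (101, 10).
Step 2: Apply the recurrence (x_{n+1}, y_{n+1}) = (x₁x_n + 102y₁y_n, x₁y_n + y₁x_n) repeatedly.
  From (x_1, y_1) = (101, 10): x_2 = 101·101 + 102·10·10 = 20401; y_2 = 101·10 + 10·101 = 2020.
  From (x_2, y_2) = (20401, 2020): x_3 = 101·20401 + 102·10·2020 = 4120901; y_3 = 101·2020 + 10·20401 = 408030.
  From (x_3, y_3) = (4120901, 408030): x_4 = 101·4120901 + 102·10·408030 = 832401601; y_4 = 101·408030 + 10·4120901 = 82420040.
  From (x_4, y_4) = (832401601, 82420040): x_5 = 101·832401601 + 102·10·82420040 = 168141002501; y_5 = 101·82420040 + 10·832401601 = 16648440050.
Step 3: Verify x_5² - 102·y_5² = 28271396722041288255001 - 28271396722041288255000 = 1 (should be 1). ✓

(x_1, y_1) = (101, 10); (x_5, y_5) = (168141002501, 16648440050).


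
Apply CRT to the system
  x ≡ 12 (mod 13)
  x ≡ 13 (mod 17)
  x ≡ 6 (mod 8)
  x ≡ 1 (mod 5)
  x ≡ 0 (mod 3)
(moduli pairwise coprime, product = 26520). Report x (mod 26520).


Product of moduli M = 13 · 17 · 8 · 5 · 3 = 26520.
Merge one congruence at a time:
  Start: x ≡ 12 (mod 13).
  Combine with x ≡ 13 (mod 17); new modulus lcm = 221.
    Write x = 12 + 13·t and substitute into x ≡ 13 (mod 17): 13·t ≡ 13 − 12 = 1 (mod 17).
    The inverse of 13 mod 17 is 4 (since 13·4 = 52 = 3·17 + 1), so t ≡ 4·1 = 4 ≡ 4 (mod 17).
    Then x = 12 + 13·4 = 64, valid modulo lcm(13, 17) = 221: x ≡ 64 (mod 221).
  Combine with x ≡ 6 (mod 8); new modulus lcm = 1768.
    Write x = 64 + 221·t and substitute into x ≡ 6 (mod 8): 221·t ≡ 6 − 64 = -58 (mod 8).
    Reduce coefficients mod 8: 5·t ≡ 6 (mod 8).
    The inverse of 5 mod 8 is 5 (since 5·5 = 25 = 3·8 + 1), so t ≡ 5·6 = 30 ≡ 6 (mod 8).
    Then x = 64 + 221·6 = 1390, valid modulo lcm(221, 8) = 1768: x ≡ 1390 (mod 1768).
  Combine with x ≡ 1 (mod 5); new modulus lcm = 8840.
    Write x = 1390 + 1768·t and substitute into x ≡ 1 (mod 5): 1768·t ≡ 1 − 1390 = -1389 (mod 5).
    Reduce coefficients mod 5: 3·t ≡ 1 (mod 5).
    The inverse of 3 mod 5 is 2 (since 3·2 = 6 = 1·5 + 1), so t ≡ 2·1 = 2 ≡ 2 (mod 5).
    Then x = 1390 + 1768·2 = 4926, valid modulo lcm(1768, 5) = 8840: x ≡ 4926 (mod 8840).
  Combine with x ≡ 0 (mod 3); new modulus lcm = 26520.
    Write x = 4926 + 8840·t and substitute into x ≡ 0 (mod 3): 8840·t ≡ 0 − 4926 = -4926 (mod 3).
    Reduce coefficients mod 3: 2·t ≡ 0 (mod 3).
    The inverse of 2 mod 3 is 2 (since 2·2 = 4 = 1·3 + 1), so t ≡ 2·0 = 0 ≡ 0 (mod 3).
    Then x = 4926 + 8840·0 = 4926, valid modulo lcm(8840, 3) = 26520: x ≡ 4926 (mod 26520).
Verify against each original: 4926 mod 13 = 12, 4926 mod 17 = 13, 4926 mod 8 = 6, 4926 mod 5 = 1, 4926 mod 3 = 0.

x ≡ 4926 (mod 26520).


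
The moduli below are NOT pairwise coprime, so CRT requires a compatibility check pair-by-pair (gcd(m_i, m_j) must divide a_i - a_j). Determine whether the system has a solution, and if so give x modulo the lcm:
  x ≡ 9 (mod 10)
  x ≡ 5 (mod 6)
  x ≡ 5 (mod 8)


Moduli 10, 6, 8 are not pairwise coprime, so CRT works modulo lcm(m_i) when all pairwise compatibility conditions hold.
Pairwise compatibility: gcd(m_i, m_j) must divide a_i - a_j for every pair.
Merge one congruence at a time:
  Start: x ≡ 9 (mod 10).
  Combine with x ≡ 5 (mod 6): gcd(10, 6) = 2; 5 - 9 = -4, which IS divisible by 2, so compatible.
    Write x = 9 + 10·t and substitute into x ≡ 5 (mod 6): 10·t ≡ 5 − 9 = -4 (mod 6).
    Divide the congruence (and modulus) by g = 2: 5·t ≡ -2 (mod 3).
    Reduce coefficients mod 3: 2·t ≡ 1 (mod 3).
    The inverse of 2 mod 3 is 2 (since 2·2 = 4 = 1·3 + 1), so t ≡ 2·1 = 2 ≡ 2 (mod 3).
    Then x = 9 + 10·2 = 29, valid modulo lcm(10, 6) = 30: x ≡ 29 (mod 30).
  Combine with x ≡ 5 (mod 8): gcd(30, 8) = 2; 5 - 29 = -24, which IS divisible by 2, so compatible.
    Write x = 29 + 30·t and substitute into x ≡ 5 (mod 8): 30·t ≡ 5 − 29 = -24 (mod 8).
    Divide the congruence (and modulus) by g = 2: 15·t ≡ -12 (mod 4).
    Reduce coefficients mod 4: 3·t ≡ 0 (mod 4).
    The inverse of 3 mod 4 is 3 (since 3·3 = 9 = 2·4 + 1), so t ≡ 3·0 = 0 ≡ 0 (mod 4).
    Then x = 29 + 30·0 = 29, valid modulo lcm(30, 8) = 120: x ≡ 29 (mod 120).
Verify: 29 mod 10 = 9, 29 mod 6 = 5, 29 mod 8 = 5.

x ≡ 29 (mod 120).


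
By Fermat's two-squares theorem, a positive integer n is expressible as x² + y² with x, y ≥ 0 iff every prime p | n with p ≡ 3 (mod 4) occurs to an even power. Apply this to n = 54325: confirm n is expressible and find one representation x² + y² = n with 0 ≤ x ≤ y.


Step 1: Factor n = 54325 = 5^2 · 41 · 53.
Step 2: Check the mod-4 condition on each prime factor: 5 ≡ 1 (mod 4), exponent 2; 41 ≡ 1 (mod 4), exponent 1; 53 ≡ 1 (mod 4), exponent 1.
All primes ≡ 3 (mod 4) appear to even exponent (or don't appear), so by the two-squares theorem n IS expressible as a sum of two squares.
Step 3: Build a representation. Group n = k² · m with k = 5 and m = 41 · 53 = 2173 (a product of primes ≡ 1 (mod 4)); a representation of m scales to one of n via (k·x)² + (k·y)² = k²(x² + y²). Each prime p ≡ 1 (mod 4) is itself a sum of two squares; find a² by testing p − a² for a perfect square:
  41: 41 − 1² = 40, 41 − 2² = 37, 41 − 3² = 32, 41 − 4² = 25 = 5² ⇒ 41 = 4² + 5².
  53: 53 − 1² = 52, 53 − 2² = 49 = 7² ⇒ 53 = 2² + 7².
  Combine using the Brahmagupta–Fibonacci identity (a² + b²)(c² + d²) = (ac − bd)² + (ad + bc)² = (ac + bd)² + (ad − bc)²:
  41 · 53 = 2173: from (4² + 5²)(2² + 7²), take (4·2 − 5·7, 4·7 + 5·2) = (8 − 35, 28 + 10) = (-27, 38); dropping signs (only squares matter) gives (27, 38); check 27² + 38² = 729 + 1444 = 2173 ✓.
  Scale by k = 5: (5·27, 5·38) = (135, 190).
Step 4: Order so x ≤ y and verify: 135² + 190² = 18225 + 36100 = 54325 = n. ✓

n = 54325 = 135² + 190² (one valid representation with x ≤ y).


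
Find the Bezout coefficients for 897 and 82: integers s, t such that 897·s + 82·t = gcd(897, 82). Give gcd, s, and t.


Euclidean algorithm on (897, 82) — divide until remainder is 0:
  897 = 10 · 82 + 77
  82 = 1 · 77 + 5
  77 = 15 · 5 + 2
  5 = 2 · 2 + 1
  2 = 2 · 1 + 0
gcd(897, 82) = 1.
Track Bezout coefficients alongside the remainders: start with r₀ = 897 = a·1 + b·0 (s = 1, t = 0) and r₁ = 82 = a·0 + b·1 (s = 0, t = 1); each new remainder r_{k+1} = r_{k-1} − q_k·r_k inherits s_{k+1} = s_{k-1} − q_k·s_k, t_{k+1} = t_{k-1} − q_k·t_k, so r_k = a·s_k + b·t_k at every step:
  q = 10: r = 77, s = 1 − 10·0 = 1, t = 0 − 10·1 = -10  (check: 897·1 + 82·(-10) = 77)
  q = 1: r = 5, s = 0 − 1·1 = -1, t = 1 − 1·(-10) = 11  (check: 897·(-1) + 82·11 = 5)
  q = 15: r = 2, s = 1 − 15·(-1) = 16, t = -10 − 15·11 = -175  (check: 897·16 + 82·(-175) = 2)
  q = 2: r = 1, s = -1 − 2·16 = -33, t = 11 − 2·(-175) = 361  (check: 897·(-33) + 82·361 = 1)
The row with r = 1 (the gcd) gives the Bezout coefficients s = -33, t = 361.
Result: 897 · (-33) + 82 · (361) = 1.

gcd(897, 82) = 1; s = -33, t = 361 (check: 897·(-33) + 82·361 = 1).


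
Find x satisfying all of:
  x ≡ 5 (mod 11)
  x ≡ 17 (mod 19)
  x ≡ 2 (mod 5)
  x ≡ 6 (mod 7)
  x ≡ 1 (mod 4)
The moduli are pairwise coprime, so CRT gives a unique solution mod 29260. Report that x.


Product of moduli M = 11 · 19 · 5 · 7 · 4 = 29260.
Merge one congruence at a time:
  Start: x ≡ 5 (mod 11).
  Combine with x ≡ 17 (mod 19); new modulus lcm = 209.
    Write x = 5 + 11·t and substitute into x ≡ 17 (mod 19): 11·t ≡ 17 − 5 = 12 (mod 19).
    The inverse of 11 mod 19 is 7 (since 11·7 = 77 = 4·19 + 1), so t ≡ 7·12 = 84 ≡ 8 (mod 19).
    Then x = 5 + 11·8 = 93, valid modulo lcm(11, 19) = 209: x ≡ 93 (mod 209).
  Combine with x ≡ 2 (mod 5); new modulus lcm = 1045.
    Write x = 93 + 209·t and substitute into x ≡ 2 (mod 5): 209·t ≡ 2 − 93 = -91 (mod 5).
    Reduce coefficients mod 5: 4·t ≡ 4 (mod 5).
    The inverse of 4 mod 5 is 4 (since 4·4 = 16 = 3·5 + 1), so t ≡ 4·4 = 16 ≡ 1 (mod 5).
    Then x = 93 + 209·1 = 302, valid modulo lcm(209, 5) = 1045: x ≡ 302 (mod 1045).
  Combine with x ≡ 6 (mod 7); new modulus lcm = 7315.
    Write x = 302 + 1045·t and substitute into x ≡ 6 (mod 7): 1045·t ≡ 6 − 302 = -296 (mod 7).
    Reduce coefficients mod 7: 2·t ≡ 5 (mod 7).
    The inverse of 2 mod 7 is 4 (since 2·4 = 8 = 1·7 + 1), so t ≡ 4·5 = 20 ≡ 6 (mod 7).
    Then x = 302 + 1045·6 = 6572, valid modulo lcm(1045, 7) = 7315: x ≡ 6572 (mod 7315).
  Combine with x ≡ 1 (mod 4); new modulus lcm = 29260.
    Write x = 6572 + 7315·t and substitute into x ≡ 1 (mod 4): 7315·t ≡ 1 − 6572 = -6571 (mod 4).
    Reduce coefficients mod 4: 3·t ≡ 1 (mod 4).
    The inverse of 3 mod 4 is 3 (since 3·3 = 9 = 2·4 + 1), so t ≡ 3·1 = 3 ≡ 3 (mod 4).
    Then x = 6572 + 7315·3 = 28517, valid modulo lcm(7315, 4) = 29260: x ≡ 28517 (mod 29260).
Verify against each original: 28517 mod 11 = 5, 28517 mod 19 = 17, 28517 mod 5 = 2, 28517 mod 7 = 6, 28517 mod 4 = 1.

x ≡ 28517 (mod 29260).


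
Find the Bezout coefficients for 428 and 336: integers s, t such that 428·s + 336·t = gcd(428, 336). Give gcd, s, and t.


Euclidean algorithm on (428, 336) — divide until remainder is 0:
  428 = 1 · 336 + 92
  336 = 3 · 92 + 60
  92 = 1 · 60 + 32
  60 = 1 · 32 + 28
  32 = 1 · 28 + 4
  28 = 7 · 4 + 0
gcd(428, 336) = 4.
Track Bezout coefficients alongside the remainders: start with r₀ = 428 = a·1 + b·0 (s = 1, t = 0) and r₁ = 336 = a·0 + b·1 (s = 0, t = 1); each new remainder r_{k+1} = r_{k-1} − q_k·r_k inherits s_{k+1} = s_{k-1} − q_k·s_k, t_{k+1} = t_{k-1} − q_k·t_k, so r_k = a·s_k + b·t_k at every step:
  q = 1: r = 92, s = 1 − 1·0 = 1, t = 0 − 1·1 = -1  (check: 428·1 + 336·(-1) = 92)
  q = 3: r = 60, s = 0 − 3·1 = -3, t = 1 − 3·(-1) = 4  (check: 428·(-3) + 336·4 = 60)
  q = 1: r = 32, s = 1 − 1·(-3) = 4, t = -1 − 1·4 = -5  (check: 428·4 + 336·(-5) = 32)
  q = 1: r = 28, s = -3 − 1·4 = -7, t = 4 − 1·(-5) = 9  (check: 428·(-7) + 336·9 = 28)
  q = 1: r = 4, s = 4 − 1·(-7) = 11, t = -5 − 1·9 = -14  (check: 428·11 + 336·(-14) = 4)
The row with r = 4 (the gcd) gives the Bezout coefficients s = 11, t = -14.
Result: 428 · (11) + 336 · (-14) = 4.

gcd(428, 336) = 4; s = 11, t = -14 (check: 428·11 + 336·(-14) = 4).


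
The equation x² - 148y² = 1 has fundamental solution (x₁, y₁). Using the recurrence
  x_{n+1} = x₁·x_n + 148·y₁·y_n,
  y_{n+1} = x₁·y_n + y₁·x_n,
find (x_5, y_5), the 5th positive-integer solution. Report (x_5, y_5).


Step 1: Find the fundamental solution (x₁, y₁) of x² - 148y² = 1.
  Expand √148 as a continued fraction. a₀ = ⌊√148⌋ = 12; iterate m_{k+1} = d_k·a_k − m_k, d_{k+1} = (148 − m_{k+1}²)/d_k, a_{k+1} = ⌊(a₀ + m_{k+1})/d_{k+1}⌋ (starting m₀ = 0, d₀ = 1), with convergents p_k = a_k·p_{k-1} + p_{k-2}, q_k = a_k·q_{k-1} + q_{k-2} (p₋₁ = 1, q₋₁ = 0):
  k = 0: a₀ = 12; p₀/q₀ = 12/1; p₀² − 148·q₀² = 144 − 148 = -4.
  k = 1: m = 12, d = 4, a = ⌊(12 + 12)/4⌋ = 6; p/q = (6·12 + 1)/(6·1 + 0) = 73/6; p² − 148·q² = 5329 − 5328 = 1.
  The first convergent with p² − 148·q² = 1 gives the fundamental solution (x₁, y₁) = (73, 6).
Step 2: Apply the recurrence (x_{n+1}, y_{n+1}) = (x₁x_n + 148y₁y_n, x₁y_n + y₁x_n) repeatedly.
  From (x_1, y_1) = (73, 6): x_2 = 73·73 + 148·6·6 = 10657; y_2 = 73·6 + 6·73 = 876.
  From (x_2, y_2) = (10657, 876): x_3 = 73·10657 + 148·6·876 = 1555849; y_3 = 73·876 + 6·10657 = 127890.
  From (x_3, y_3) = (1555849, 127890): x_4 = 73·1555849 + 148·6·127890 = 227143297; y_4 = 73·127890 + 6·1555849 = 18671064.
  From (x_4, y_4) = (227143297, 18671064): x_5 = 73·227143297 + 148·6·18671064 = 33161365513; y_5 = 73·18671064 + 6·227143297 = 2725847454.
Step 3: Verify x_5² - 148·y_5² = 1099676162686785753169 - 1099676162686785753168 = 1 (should be 1). ✓

(x_1, y_1) = (73, 6); (x_5, y_5) = (33161365513, 2725847454).


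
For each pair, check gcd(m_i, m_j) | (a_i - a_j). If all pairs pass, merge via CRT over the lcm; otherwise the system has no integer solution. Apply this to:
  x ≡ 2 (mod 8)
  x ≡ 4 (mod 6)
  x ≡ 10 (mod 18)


Moduli 8, 6, 18 are not pairwise coprime, so CRT works modulo lcm(m_i) when all pairwise compatibility conditions hold.
Pairwise compatibility: gcd(m_i, m_j) must divide a_i - a_j for every pair.
Merge one congruence at a time:
  Start: x ≡ 2 (mod 8).
  Combine with x ≡ 4 (mod 6): gcd(8, 6) = 2; 4 - 2 = 2, which IS divisible by 2, so compatible.
    Write x = 2 + 8·t and substitute into x ≡ 4 (mod 6): 8·t ≡ 4 − 2 = 2 (mod 6).
    Divide the congruence (and modulus) by g = 2: 4·t ≡ 1 (mod 3).
    Reduce coefficients mod 3: 1·t ≡ 1 (mod 3).
    So t ≡ 1 (mod 3).
    Then x = 2 + 8·1 = 10, valid modulo lcm(8, 6) = 24: x ≡ 10 (mod 24).
  Combine with x ≡ 10 (mod 18): gcd(24, 18) = 6; 10 - 10 = 0, which IS divisible by 6, so compatible.
    Write x = 10 + 24·t and substitute into x ≡ 10 (mod 18): 24·t ≡ 10 − 10 = 0 (mod 18).
    Divide the congruence (and modulus) by g = 6: 4·t ≡ 0 (mod 3).
    Reduce coefficients mod 3: 1·t ≡ 0 (mod 3).
    So t ≡ 0 (mod 3).
    Then x = 10 + 24·0 = 10, valid modulo lcm(24, 18) = 72: x ≡ 10 (mod 72).
Verify: 10 mod 8 = 2, 10 mod 6 = 4, 10 mod 18 = 10.

x ≡ 10 (mod 72).


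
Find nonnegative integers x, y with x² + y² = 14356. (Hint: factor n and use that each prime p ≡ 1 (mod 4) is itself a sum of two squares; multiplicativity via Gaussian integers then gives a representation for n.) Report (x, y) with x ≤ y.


Step 1: Factor n = 14356 = 2^2 · 37 · 97.
Step 2: Check the mod-4 condition on each prime factor: 2 = 2 (special); 37 ≡ 1 (mod 4), exponent 1; 97 ≡ 1 (mod 4), exponent 1.
All primes ≡ 3 (mod 4) appear to even exponent (or don't appear), so by the two-squares theorem n IS expressible as a sum of two squares.
Step 3: Build a representation. Group n = k² · m with k = 2 and m = 37 · 97 = 3589 (a product of primes ≡ 1 (mod 4)); a representation of m scales to one of n via (k·x)² + (k·y)² = k²(x² + y²). Each prime p ≡ 1 (mod 4) is itself a sum of two squares; find a² by testing p − a² for a perfect square:
  37: 37 − 1² = 36 = 6² ⇒ 37 = 1² + 6².
  97: 97 − 1² = 96, 97 − 2² = 93, 97 − 3² = 88, 97 − 4² = 81 = 9² ⇒ 97 = 4² + 9².
  Combine using the Brahmagupta–Fibonacci identity (a² + b²)(c² + d²) = (ac − bd)² + (ad + bc)² = (ac + bd)² + (ad − bc)²:
  37 · 97 = 3589: from (1² + 6²)(4² + 9²), take (1·4 − 6·9, 1·9 + 6·4) = (4 − 54, 9 + 24) = (-50, 33); dropping signs (only squares matter) gives (50, 33); check 50² + 33² = 2500 + 1089 = 3589 ✓.
  Scale by k = 2: (2·50, 2·33) = (100, 66).
Step 4: Order so x ≤ y and verify: 66² + 100² = 4356 + 10000 = 14356 = n. ✓

n = 14356 = 66² + 100² (one valid representation with x ≤ y).
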